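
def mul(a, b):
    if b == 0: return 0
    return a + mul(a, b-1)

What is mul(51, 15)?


mul(51, 15) = 51 + mul(51, 14)
mul(51, 14) = 51 + mul(51, 13)
mul(51, 13) = 51 + mul(51, 12)
mul(51, 12) = 51 + mul(51, 11)
mul(51, 11) = 51 + mul(51, 10)
mul(51, 10) = 51 + mul(51, 9)
mul(51, 9) = 51 + mul(51, 8)
mul(51, 8) = 51 + mul(51, 7)
mul(51, 7) = 51 + mul(51, 6)
mul(51, 6) = 51 + mul(51, 5)
mul(51, 5) = 51 + mul(51, 4)
mul(51, 4) = 51 + mul(51, 3)
mul(51, 3) = 51 + mul(51, 2)
mul(51, 2) = 51 + mul(51, 1)
mul(51, 1) = 51 + mul(51, 0)
mul(51, 0) = 0  (base case)
Total: 51 + 51 + 51 + 51 + 51 + 51 + 51 + 51 + 51 + 51 + 51 + 51 + 51 + 51 + 51 + 0 = 765

765


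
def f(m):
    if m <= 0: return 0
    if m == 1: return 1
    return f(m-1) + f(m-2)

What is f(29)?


Computing f(29) bottom-up:
f(0) = 0
f(1) = 1
f(2) = f(1) + f(0) = 1 + 0 = 1
f(3) = f(2) + f(1) = 1 + 1 = 2
f(4) = f(3) + f(2) = 2 + 1 = 3
f(5) = f(4) + f(3) = 3 + 2 = 5
f(6) = f(5) + f(4) = 5 + 3 = 8
f(7) = f(6) + f(5) = 8 + 5 = 13
f(8) = f(7) + f(6) = 13 + 8 = 21
f(9) = f(8) + f(7) = 21 + 13 = 34
f(10) = f(9) + f(8) = 34 + 21 = 55
f(11) = f(10) + f(9) = 55 + 34 = 89
f(12) = f(11) + f(10) = 89 + 55 = 144
f(13) = f(12) + f(11) = 144 + 89 = 233
f(14) = f(13) + f(12) = 233 + 144 = 377
f(15) = f(14) + f(13) = 377 + 233 = 610
f(16) = f(15) + f(14) = 610 + 377 = 987
f(17) = f(16) + f(15) = 987 + 610 = 1597
f(18) = f(17) + f(16) = 1597 + 987 = 2584
f(19) = f(18) + f(17) = 2584 + 1597 = 4181
f(20) = f(19) + f(18) = 4181 + 2584 = 6765
f(21) = f(20) + f(19) = 6765 + 4181 = 10946
f(22) = f(21) + f(20) = 10946 + 6765 = 17711
f(23) = f(22) + f(21) = 17711 + 10946 = 28657
f(24) = f(23) + f(22) = 28657 + 17711 = 46368
f(25) = f(24) + f(23) = 46368 + 28657 = 75025
f(26) = f(25) + f(24) = 75025 + 46368 = 121393
f(27) = f(26) + f(25) = 121393 + 75025 = 196418
f(28) = f(27) + f(26) = 196418 + 121393 = 317811
f(29) = f(28) + f(27) = 317811 + 196418 = 514229

514229


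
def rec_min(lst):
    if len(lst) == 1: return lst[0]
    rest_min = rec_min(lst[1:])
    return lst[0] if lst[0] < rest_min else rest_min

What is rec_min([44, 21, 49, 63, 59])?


rec_min([44, 21, 49, 63, 59]): compare 44 with rec_min([21, 49, 63, 59])
rec_min([21, 49, 63, 59]): compare 21 with rec_min([49, 63, 59])
rec_min([49, 63, 59]): compare 49 with rec_min([63, 59])
rec_min([63, 59]): compare 63 with rec_min([59])
rec_min([59]) = 59  (base case)
Compare 63 with 59 -> 59
Compare 49 with 59 -> 49
Compare 21 with 49 -> 21
Compare 44 with 21 -> 21

21


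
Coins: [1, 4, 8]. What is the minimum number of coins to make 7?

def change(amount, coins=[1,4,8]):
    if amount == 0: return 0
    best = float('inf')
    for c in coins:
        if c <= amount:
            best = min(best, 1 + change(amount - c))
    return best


Building up with DP:
change(0) = 0
change(1) = min(1+change(0)=1+0=1) = 1
change(2) = min(1+change(1)=1+1=2) = 2
change(3) = min(1+change(2)=1+2=3) = 3
change(4) = min(1+change(3)=1+3=4, 1+change(0)=1+0=1) = 1
change(5) = min(1+change(4)=1+1=2, 1+change(1)=1+1=2) = 2
change(6) = min(1+change(5)=1+2=3, 1+change(2)=1+2=3) = 3
change(7) = min(1+change(6)=1+3=4, 1+change(3)=1+3=4) = 4

4


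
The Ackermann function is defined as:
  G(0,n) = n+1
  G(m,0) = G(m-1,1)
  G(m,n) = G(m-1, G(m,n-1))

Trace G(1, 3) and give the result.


G(1, 3) = G(0, G(1, 2))
  G(1, 2) = G(0, G(1, 1))
    G(1, 1) = G(0, G(1, 0))
      G(1, 0) = G(0, 1)
        G(0, 1) = 2
      = G(0, 2)
      G(0, 2) = 3
    = G(0, 3)
    G(0, 3) = 4
  = G(0, 4)
  G(0, 4) = 5
Result: G(1, 3) = 5

5


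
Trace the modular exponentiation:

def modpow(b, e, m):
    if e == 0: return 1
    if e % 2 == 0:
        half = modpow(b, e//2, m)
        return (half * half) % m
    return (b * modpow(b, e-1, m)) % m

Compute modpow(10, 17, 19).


modpow(10, 17, 19): e is odd, compute modpow(10, 16, 19)
  modpow(10, 16, 19): e is even, compute modpow(10, 8, 19)
    modpow(10, 8, 19): e is even, compute modpow(10, 4, 19)
      modpow(10, 4, 19): e is even, compute modpow(10, 2, 19)
        modpow(10, 2, 19): e is even, compute modpow(10, 1, 19)
          modpow(10, 1, 19): e is odd, compute modpow(10, 0, 19)
          modpow(10, 0, 19) = 1
          (10 * 1) % 19 = 10
        half=10, (10*10) % 19 = 5
      half=5, (5*5) % 19 = 6
    half=6, (6*6) % 19 = 17
  half=17, (17*17) % 19 = 4
(10 * 4) % 19 = 2

2


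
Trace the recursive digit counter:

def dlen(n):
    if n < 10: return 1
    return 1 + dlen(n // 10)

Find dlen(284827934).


dlen(284827934) = 1 + dlen(28482793)
dlen(28482793) = 1 + dlen(2848279)
dlen(2848279) = 1 + dlen(284827)
dlen(284827) = 1 + dlen(28482)
dlen(28482) = 1 + dlen(2848)
dlen(2848) = 1 + dlen(284)
dlen(284) = 1 + dlen(28)
dlen(28) = 1 + dlen(2)
dlen(2) = 1  (base case: 2 < 10)
Unwinding: 1 + 1 + 1 + 1 + 1 + 1 + 1 + 1 + 1 = 9

9


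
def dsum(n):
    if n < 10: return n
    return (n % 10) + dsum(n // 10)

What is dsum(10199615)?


dsum(10199615) = 5 + dsum(1019961)
dsum(1019961) = 1 + dsum(101996)
dsum(101996) = 6 + dsum(10199)
dsum(10199) = 9 + dsum(1019)
dsum(1019) = 9 + dsum(101)
dsum(101) = 1 + dsum(10)
dsum(10) = 0 + dsum(1)
dsum(1) = 1  (base case)
Total: 5 + 1 + 6 + 9 + 9 + 1 + 0 + 1 = 32

32


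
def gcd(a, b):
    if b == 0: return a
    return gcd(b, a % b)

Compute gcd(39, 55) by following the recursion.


gcd(39, 55) = gcd(55, 39)
gcd(55, 39) = gcd(39, 16)
gcd(39, 16) = gcd(16, 7)
gcd(16, 7) = gcd(7, 2)
gcd(7, 2) = gcd(2, 1)
gcd(2, 1) = gcd(1, 0)
gcd(1, 0) = 1  (base case)

1


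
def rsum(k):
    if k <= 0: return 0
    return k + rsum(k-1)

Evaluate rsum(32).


rsum(32)
= 32 + 31 + 30 + 29 + 28 + 27 + 26 + 25 + 24 + 23 + 22 + 21 + 20 + 19 + 18 + 17 + 16 + 15 + 14 + 13 + 12 + 11 + 10 + 9 + 8 + 7 + 6 + 5 + 4 + 3 + 2 + 1 + rsum(0)
= 32 + 31 + 30 + 29 + 28 + 27 + 26 + 25 + 24 + 23 + 22 + 21 + 20 + 19 + 18 + 17 + 16 + 15 + 14 + 13 + 12 + 11 + 10 + 9 + 8 + 7 + 6 + 5 + 4 + 3 + 2 + 1 + 0
= 528

528


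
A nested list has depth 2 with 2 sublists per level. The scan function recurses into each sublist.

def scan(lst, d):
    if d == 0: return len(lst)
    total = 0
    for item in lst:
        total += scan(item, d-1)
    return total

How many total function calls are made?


At depth 0 (root): 1 call
At depth 1: each of 1 parents calls scan on 2 children = 2 calls
At depth 2: each of 2 parents calls scan on 2 children = 4 calls
Total: 1 + 2 + 4 = 7

7


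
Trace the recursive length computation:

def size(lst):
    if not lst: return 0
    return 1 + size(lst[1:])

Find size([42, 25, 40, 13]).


size([42, 25, 40, 13]) = 1 + size([25, 40, 13])
size([25, 40, 13]) = 1 + size([40, 13])
size([40, 13]) = 1 + size([13])
size([13]) = 1 + size([])
size([]) = 0  (base case)
Unwinding: 1 + 1 + 1 + 1 + 0 = 4

4


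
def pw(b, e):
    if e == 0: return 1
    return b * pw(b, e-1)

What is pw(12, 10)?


pw(12, 10)
= 12 * pw(12, 9)
= 12 * 12 * pw(12, 8)
= 12 * 12 * 12 * pw(12, 7)
= 12 * 12 * 12 * 12 * pw(12, 6)
= 12 * 12 * 12 * 12 * 12 * pw(12, 5)
= 12 * 12 * 12 * 12 * 12 * 12 * pw(12, 4)
= 12 * 12 * 12 * 12 * 12 * 12 * 12 * pw(12, 3)
= 12 * 12 * 12 * 12 * 12 * 12 * 12 * 12 * pw(12, 2)
= 12 * 12 * 12 * 12 * 12 * 12 * 12 * 12 * 12 * pw(12, 1)
= 12 * 12 * 12 * 12 * 12 * 12 * 12 * 12 * 12 * 12 * pw(12, 0)
= 12 * 12 * 12 * 12 * 12 * 12 * 12 * 12 * 12 * 12 * 1
= 61917364224

61917364224


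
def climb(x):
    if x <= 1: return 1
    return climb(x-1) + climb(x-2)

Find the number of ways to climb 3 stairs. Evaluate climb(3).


Building up from base cases:
climb(0) = 1
climb(1) = 1
climb(2) = climb(1) + climb(0) = 1 + 1 = 2
climb(3) = climb(2) + climb(1) = 2 + 1 = 3

3


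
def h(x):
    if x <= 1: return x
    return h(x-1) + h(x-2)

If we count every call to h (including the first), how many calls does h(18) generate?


Let C(n) = total calls for h(n)
C(0) = 1, C(1) = 1
C(2) = 1 + C(1) + C(0) = 1 + 1 + 1 = 3
C(3) = 1 + C(2) + C(1) = 1 + 3 + 1 = 5
C(4) = 1 + C(3) + C(2) = 1 + 5 + 3 = 9
C(5) = 1 + C(4) + C(3) = 1 + 9 + 5 = 15
C(6) = 1 + C(5) + C(4) = 1 + 15 + 9 = 25
C(7) = 1 + C(6) + C(5) = 1 + 25 + 15 = 41
C(8) = 1 + C(7) + C(6) = 1 + 41 + 25 = 67
C(9) = 1 + C(8) + C(7) = 1 + 67 + 41 = 109
C(10) = 1 + C(9) + C(8) = 1 + 109 + 67 = 177
C(11) = 1 + C(10) + C(9) = 1 + 177 + 109 = 287
C(12) = 1 + C(11) + C(10) = 1 + 287 + 177 = 465
C(13) = 1 + C(12) + C(11) = 1 + 465 + 287 = 753
C(14) = 1 + C(13) + C(12) = 1 + 753 + 465 = 1219
C(15) = 1 + C(14) + C(13) = 1 + 1219 + 753 = 1973
C(16) = 1 + C(15) + C(14) = 1 + 1973 + 1219 = 3193
C(17) = 1 + C(16) + C(15) = 1 + 3193 + 1973 = 5167
C(18) = 1 + C(17) + C(16) = 1 + 5167 + 3193 = 8361

8361


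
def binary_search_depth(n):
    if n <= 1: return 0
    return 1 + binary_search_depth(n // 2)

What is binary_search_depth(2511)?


2511 / 2 = 1255
1255 / 2 = 627
627 / 2 = 313
313 / 2 = 156
156 / 2 = 78
78 / 2 = 39
39 / 2 = 19
19 / 2 = 9
9 / 2 = 4
4 / 2 = 2
2 / 2 = 1
Reached 1 after 11 halvings

11


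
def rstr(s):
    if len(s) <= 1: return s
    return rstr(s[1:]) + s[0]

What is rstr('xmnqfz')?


rstr('xmnqfz') = rstr('mnqfz') + 'x'
rstr('mnqfz') = rstr('nqfz') + 'm'
rstr('nqfz') = rstr('qfz') + 'n'
rstr('qfz') = rstr('fz') + 'q'
rstr('fz') = rstr('z') + 'f'
rstr('z') = 'z'  (base case)
Concatenating: 'z' + 'f' + 'q' + 'n' + 'm' + 'x' = 'zfqnmx'

zfqnmx


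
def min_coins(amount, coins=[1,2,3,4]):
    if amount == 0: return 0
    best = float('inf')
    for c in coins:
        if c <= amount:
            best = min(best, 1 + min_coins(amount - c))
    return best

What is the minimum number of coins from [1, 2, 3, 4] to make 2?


Building up with DP:
min_coins(0) = 0
min_coins(1) = min(1+min_coins(0)=1+0=1) = 1
min_coins(2) = min(1+min_coins(1)=1+1=2, 1+min_coins(0)=1+0=1) = 1

1


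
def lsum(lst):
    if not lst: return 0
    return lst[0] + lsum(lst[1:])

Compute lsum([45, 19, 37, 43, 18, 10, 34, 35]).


lsum([45, 19, 37, 43, 18, 10, 34, 35]) = 45 + lsum([19, 37, 43, 18, 10, 34, 35])
lsum([19, 37, 43, 18, 10, 34, 35]) = 19 + lsum([37, 43, 18, 10, 34, 35])
lsum([37, 43, 18, 10, 34, 35]) = 37 + lsum([43, 18, 10, 34, 35])
lsum([43, 18, 10, 34, 35]) = 43 + lsum([18, 10, 34, 35])
lsum([18, 10, 34, 35]) = 18 + lsum([10, 34, 35])
lsum([10, 34, 35]) = 10 + lsum([34, 35])
lsum([34, 35]) = 34 + lsum([35])
lsum([35]) = 35 + lsum([])
lsum([]) = 0  (base case)
Total: 45 + 19 + 37 + 43 + 18 + 10 + 34 + 35 + 0 = 241

241


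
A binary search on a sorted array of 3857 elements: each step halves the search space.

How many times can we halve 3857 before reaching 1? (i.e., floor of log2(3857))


3857 / 2 = 1928
1928 / 2 = 964
964 / 2 = 482
482 / 2 = 241
241 / 2 = 120
120 / 2 = 60
60 / 2 = 30
30 / 2 = 15
15 / 2 = 7
7 / 2 = 3
3 / 2 = 1
Reached 1 after 11 halvings

11


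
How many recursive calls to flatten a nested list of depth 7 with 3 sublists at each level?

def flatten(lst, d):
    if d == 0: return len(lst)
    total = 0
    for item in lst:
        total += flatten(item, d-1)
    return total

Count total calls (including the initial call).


At depth 0 (root): 1 call
At depth 1: each of 1 parents calls flatten on 3 children = 3 calls
At depth 2: each of 3 parents calls flatten on 3 children = 9 calls
At depth 3: each of 9 parents calls flatten on 3 children = 27 calls
At depth 4: each of 27 parents calls flatten on 3 children = 81 calls
At depth 5: each of 81 parents calls flatten on 3 children = 243 calls
At depth 6: each of 243 parents calls flatten on 3 children = 729 calls
At depth 7: each of 729 parents calls flatten on 3 children = 2187 calls
Total: 1 + 3 + 9 + 27 + 81 + 243 + 729 + 2187 = 3280

3280


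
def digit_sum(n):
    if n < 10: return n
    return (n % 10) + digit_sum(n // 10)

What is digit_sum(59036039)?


digit_sum(59036039) = 9 + digit_sum(5903603)
digit_sum(5903603) = 3 + digit_sum(590360)
digit_sum(590360) = 0 + digit_sum(59036)
digit_sum(59036) = 6 + digit_sum(5903)
digit_sum(5903) = 3 + digit_sum(590)
digit_sum(590) = 0 + digit_sum(59)
digit_sum(59) = 9 + digit_sum(5)
digit_sum(5) = 5  (base case)
Total: 9 + 3 + 0 + 6 + 3 + 0 + 9 + 5 = 35

35


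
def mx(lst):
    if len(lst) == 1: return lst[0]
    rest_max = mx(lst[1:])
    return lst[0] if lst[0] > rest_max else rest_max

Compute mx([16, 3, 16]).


mx([16, 3, 16]): compare 16 with mx([3, 16])
mx([3, 16]): compare 3 with mx([16])
mx([16]) = 16  (base case)
Compare 3 with 16 -> 16
Compare 16 with 16 -> 16

16


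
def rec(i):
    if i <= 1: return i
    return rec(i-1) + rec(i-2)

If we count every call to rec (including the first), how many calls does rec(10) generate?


Let C(n) = total calls for rec(n)
C(0) = 1, C(1) = 1
C(2) = 1 + C(1) + C(0) = 1 + 1 + 1 = 3
C(3) = 1 + C(2) + C(1) = 1 + 3 + 1 = 5
C(4) = 1 + C(3) + C(2) = 1 + 5 + 3 = 9
C(5) = 1 + C(4) + C(3) = 1 + 9 + 5 = 15
C(6) = 1 + C(5) + C(4) = 1 + 15 + 9 = 25
C(7) = 1 + C(6) + C(5) = 1 + 25 + 15 = 41
C(8) = 1 + C(7) + C(6) = 1 + 41 + 25 = 67
C(9) = 1 + C(8) + C(7) = 1 + 67 + 41 = 109
C(10) = 1 + C(9) + C(8) = 1 + 109 + 67 = 177

177


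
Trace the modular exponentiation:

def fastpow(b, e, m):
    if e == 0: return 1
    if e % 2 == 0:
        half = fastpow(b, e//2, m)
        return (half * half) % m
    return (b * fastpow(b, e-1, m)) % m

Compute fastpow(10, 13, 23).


fastpow(10, 13, 23): e is odd, compute fastpow(10, 12, 23)
  fastpow(10, 12, 23): e is even, compute fastpow(10, 6, 23)
    fastpow(10, 6, 23): e is even, compute fastpow(10, 3, 23)
      fastpow(10, 3, 23): e is odd, compute fastpow(10, 2, 23)
        fastpow(10, 2, 23): e is even, compute fastpow(10, 1, 23)
          fastpow(10, 1, 23): e is odd, compute fastpow(10, 0, 23)
          fastpow(10, 0, 23) = 1
          (10 * 1) % 23 = 10
        half=10, (10*10) % 23 = 8
      (10 * 8) % 23 = 11
    half=11, (11*11) % 23 = 6
  half=6, (6*6) % 23 = 13
(10 * 13) % 23 = 15

15


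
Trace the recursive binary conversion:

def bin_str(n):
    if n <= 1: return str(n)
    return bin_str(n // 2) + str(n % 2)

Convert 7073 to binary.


bin_str(7073) = bin_str(3536) + '1'
bin_str(3536) = bin_str(1768) + '0'
bin_str(1768) = bin_str(884) + '0'
bin_str(884) = bin_str(442) + '0'
bin_str(442) = bin_str(221) + '0'
bin_str(221) = bin_str(110) + '1'
bin_str(110) = bin_str(55) + '0'
bin_str(55) = bin_str(27) + '1'
bin_str(27) = bin_str(13) + '1'
bin_str(13) = bin_str(6) + '1'
bin_str(6) = bin_str(3) + '0'
bin_str(3) = bin_str(1) + '1'
bin_str(1) = '1'  (base case)
Concatenating: '1' + '1' + '0' + '1' + '1' + '1' + '0' + '1' + '0' + '0' + '0' + '0' + '1' = '1101110100001'

1101110100001


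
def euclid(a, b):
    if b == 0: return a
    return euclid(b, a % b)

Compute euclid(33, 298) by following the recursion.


euclid(33, 298) = euclid(298, 33)
euclid(298, 33) = euclid(33, 1)
euclid(33, 1) = euclid(1, 0)
euclid(1, 0) = 1  (base case)

1


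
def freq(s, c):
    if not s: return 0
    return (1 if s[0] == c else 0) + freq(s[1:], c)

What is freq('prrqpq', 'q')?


s[0]='p' != 'q' -> 0
s[0]='r' != 'q' -> 0
s[0]='r' != 'q' -> 0
s[0]='q' == 'q' -> 1
s[0]='p' != 'q' -> 0
s[0]='q' == 'q' -> 1
Sum: 0 + 0 + 0 + 1 + 0 + 1 = 2

2


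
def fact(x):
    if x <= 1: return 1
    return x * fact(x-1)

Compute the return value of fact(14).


fact(14)
= 14 * fact(13)
= 14 * 13 * fact(12)
= 14 * 13 * 12 * fact(11)
= 14 * 13 * 12 * 11 * fact(10)
= 14 * 13 * 12 * 11 * 10 * fact(9)
= 14 * 13 * 12 * 11 * 10 * 9 * fact(8)
= 14 * 13 * 12 * 11 * 10 * 9 * 8 * fact(7)
= 14 * 13 * 12 * 11 * 10 * 9 * 8 * 7 * fact(6)
= 14 * 13 * 12 * 11 * 10 * 9 * 8 * 7 * 6 * fact(5)
= 14 * 13 * 12 * 11 * 10 * 9 * 8 * 7 * 6 * 5 * fact(4)
= 14 * 13 * 12 * 11 * 10 * 9 * 8 * 7 * 6 * 5 * 4 * fact(3)
= 14 * 13 * 12 * 11 * 10 * 9 * 8 * 7 * 6 * 5 * 4 * 3 * fact(2)
= 14 * 13 * 12 * 11 * 10 * 9 * 8 * 7 * 6 * 5 * 4 * 3 * 2 * fact(1)
= 14 * 13 * 12 * 11 * 10 * 9 * 8 * 7 * 6 * 5 * 4 * 3 * 2 * 1
= 87178291200

87178291200


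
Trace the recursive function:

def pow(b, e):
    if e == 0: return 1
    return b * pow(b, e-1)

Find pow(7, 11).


pow(7, 11)
= 7 * pow(7, 10)
= 7 * 7 * pow(7, 9)
= 7 * 7 * 7 * pow(7, 8)
= 7 * 7 * 7 * 7 * pow(7, 7)
= 7 * 7 * 7 * 7 * 7 * pow(7, 6)
= 7 * 7 * 7 * 7 * 7 * 7 * pow(7, 5)
= 7 * 7 * 7 * 7 * 7 * 7 * 7 * pow(7, 4)
= 7 * 7 * 7 * 7 * 7 * 7 * 7 * 7 * pow(7, 3)
= 7 * 7 * 7 * 7 * 7 * 7 * 7 * 7 * 7 * pow(7, 2)
= 7 * 7 * 7 * 7 * 7 * 7 * 7 * 7 * 7 * 7 * pow(7, 1)
= 7 * 7 * 7 * 7 * 7 * 7 * 7 * 7 * 7 * 7 * 7 * pow(7, 0)
= 7 * 7 * 7 * 7 * 7 * 7 * 7 * 7 * 7 * 7 * 7 * 1
= 1977326743

1977326743


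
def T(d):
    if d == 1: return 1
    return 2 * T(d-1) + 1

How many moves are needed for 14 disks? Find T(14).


T(14) = 2 * T(13) + 1
T(13) = 2 * T(12) + 1
T(12) = 2 * T(11) + 1
T(11) = 2 * T(10) + 1
T(10) = 2 * T(9) + 1
T(9) = 2 * T(8) + 1
T(8) = 2 * T(7) + 1
T(7) = 2 * T(6) + 1
T(6) = 2 * T(5) + 1
T(5) = 2 * T(4) + 1
T(4) = 2 * T(3) + 1
T(3) = 2 * T(2) + 1
T(2) = 2 * T(1) + 1
T(1) = 1  (base case)
T(2) = 2 * 1 + 1 = 3
T(3) = 2 * 3 + 1 = 7
T(4) = 2 * 7 + 1 = 15
T(5) = 2 * 15 + 1 = 31
T(6) = 2 * 31 + 1 = 63
T(7) = 2 * 63 + 1 = 127
T(8) = 2 * 127 + 1 = 255
T(9) = 2 * 255 + 1 = 511
T(10) = 2 * 511 + 1 = 1023
T(11) = 2 * 1023 + 1 = 2047
T(12) = 2 * 2047 + 1 = 4095
T(13) = 2 * 4095 + 1 = 8191
T(14) = 2 * 8191 + 1 = 16383

16383


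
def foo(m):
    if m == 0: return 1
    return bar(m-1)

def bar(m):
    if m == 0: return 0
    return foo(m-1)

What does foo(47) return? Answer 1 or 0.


foo(47) = bar(46)
bar(46) = foo(45)
foo(45) = bar(44)
bar(44) = foo(43)
foo(43) = bar(42)
bar(42) = foo(41)
foo(41) = bar(40)
bar(40) = foo(39)
foo(39) = bar(38)
bar(38) = foo(37)
foo(37) = bar(36)
bar(36) = foo(35)
foo(35) = bar(34)
bar(34) = foo(33)
foo(33) = bar(32)
bar(32) = foo(31)
foo(31) = bar(30)
bar(30) = foo(29)
foo(29) = bar(28)
bar(28) = foo(27)
foo(27) = bar(26)
bar(26) = foo(25)
foo(25) = bar(24)
bar(24) = foo(23)
foo(23) = bar(22)
bar(22) = foo(21)
foo(21) = bar(20)
bar(20) = foo(19)
foo(19) = bar(18)
bar(18) = foo(17)
foo(17) = bar(16)
bar(16) = foo(15)
foo(15) = bar(14)
bar(14) = foo(13)
foo(13) = bar(12)
bar(12) = foo(11)
foo(11) = bar(10)
bar(10) = foo(9)
foo(9) = bar(8)
bar(8) = foo(7)
foo(7) = bar(6)
bar(6) = foo(5)
foo(5) = bar(4)
bar(4) = foo(3)
foo(3) = bar(2)
bar(2) = foo(1)
foo(1) = bar(0)
bar(0) = 0  (base case)
Result: 0

0


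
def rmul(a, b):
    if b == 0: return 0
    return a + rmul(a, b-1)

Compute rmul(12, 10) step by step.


rmul(12, 10) = 12 + rmul(12, 9)
rmul(12, 9) = 12 + rmul(12, 8)
rmul(12, 8) = 12 + rmul(12, 7)
rmul(12, 7) = 12 + rmul(12, 6)
rmul(12, 6) = 12 + rmul(12, 5)
rmul(12, 5) = 12 + rmul(12, 4)
rmul(12, 4) = 12 + rmul(12, 3)
rmul(12, 3) = 12 + rmul(12, 2)
rmul(12, 2) = 12 + rmul(12, 1)
rmul(12, 1) = 12 + rmul(12, 0)
rmul(12, 0) = 0  (base case)
Total: 12 + 12 + 12 + 12 + 12 + 12 + 12 + 12 + 12 + 12 + 0 = 120

120


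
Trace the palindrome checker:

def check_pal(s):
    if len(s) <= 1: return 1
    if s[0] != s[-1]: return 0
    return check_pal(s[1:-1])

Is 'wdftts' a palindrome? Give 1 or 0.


check_pal('wdftts'): s[0]='w' != s[-1]='s' -> return 0
Result: 0 (not a palindrome)

0


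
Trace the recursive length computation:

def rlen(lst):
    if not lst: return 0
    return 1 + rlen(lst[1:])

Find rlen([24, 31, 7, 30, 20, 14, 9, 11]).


rlen([24, 31, 7, 30, 20, 14, 9, 11]) = 1 + rlen([31, 7, 30, 20, 14, 9, 11])
rlen([31, 7, 30, 20, 14, 9, 11]) = 1 + rlen([7, 30, 20, 14, 9, 11])
rlen([7, 30, 20, 14, 9, 11]) = 1 + rlen([30, 20, 14, 9, 11])
rlen([30, 20, 14, 9, 11]) = 1 + rlen([20, 14, 9, 11])
rlen([20, 14, 9, 11]) = 1 + rlen([14, 9, 11])
rlen([14, 9, 11]) = 1 + rlen([9, 11])
rlen([9, 11]) = 1 + rlen([11])
rlen([11]) = 1 + rlen([])
rlen([]) = 0  (base case)
Unwinding: 1 + 1 + 1 + 1 + 1 + 1 + 1 + 1 + 0 = 8

8


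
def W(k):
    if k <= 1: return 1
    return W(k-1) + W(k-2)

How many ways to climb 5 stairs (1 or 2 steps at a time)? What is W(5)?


Building up from base cases:
W(0) = 1
W(1) = 1
W(2) = W(1) + W(0) = 1 + 1 = 2
W(3) = W(2) + W(1) = 2 + 1 = 3
W(4) = W(3) + W(2) = 3 + 2 = 5
W(5) = W(4) + W(3) = 5 + 3 = 8

8


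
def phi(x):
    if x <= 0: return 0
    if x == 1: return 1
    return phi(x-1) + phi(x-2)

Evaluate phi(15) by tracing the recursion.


Computing phi(15) bottom-up:
phi(0) = 0
phi(1) = 1
phi(2) = phi(1) + phi(0) = 1 + 0 = 1
phi(3) = phi(2) + phi(1) = 1 + 1 = 2
phi(4) = phi(3) + phi(2) = 2 + 1 = 3
phi(5) = phi(4) + phi(3) = 3 + 2 = 5
phi(6) = phi(5) + phi(4) = 5 + 3 = 8
phi(7) = phi(6) + phi(5) = 8 + 5 = 13
phi(8) = phi(7) + phi(6) = 13 + 8 = 21
phi(9) = phi(8) + phi(7) = 21 + 13 = 34
phi(10) = phi(9) + phi(8) = 34 + 21 = 55
phi(11) = phi(10) + phi(9) = 55 + 34 = 89
phi(12) = phi(11) + phi(10) = 89 + 55 = 144
phi(13) = phi(12) + phi(11) = 144 + 89 = 233
phi(14) = phi(13) + phi(12) = 233 + 144 = 377
phi(15) = phi(14) + phi(13) = 377 + 233 = 610

610


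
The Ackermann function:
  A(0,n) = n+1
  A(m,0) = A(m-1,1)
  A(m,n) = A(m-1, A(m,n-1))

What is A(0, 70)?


A(0, 70) = 71
Result: A(0, 70) = 71

71


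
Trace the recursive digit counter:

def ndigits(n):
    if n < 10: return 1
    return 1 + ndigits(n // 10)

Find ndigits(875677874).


ndigits(875677874) = 1 + ndigits(87567787)
ndigits(87567787) = 1 + ndigits(8756778)
ndigits(8756778) = 1 + ndigits(875677)
ndigits(875677) = 1 + ndigits(87567)
ndigits(87567) = 1 + ndigits(8756)
ndigits(8756) = 1 + ndigits(875)
ndigits(875) = 1 + ndigits(87)
ndigits(87) = 1 + ndigits(8)
ndigits(8) = 1  (base case: 8 < 10)
Unwinding: 1 + 1 + 1 + 1 + 1 + 1 + 1 + 1 + 1 = 9

9


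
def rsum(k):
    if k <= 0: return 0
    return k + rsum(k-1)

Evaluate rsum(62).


rsum(62)
= 62 + 61 + 60 + 59 + 58 + 57 + 56 + 55 + 54 + 53 + 52 + 51 + 50 + 49 + 48 + 47 + 46 + 45 + 44 + 43 + 42 + 41 + 40 + 39 + 38 + 37 + 36 + 35 + 34 + 33 + 32 + 31 + 30 + 29 + 28 + 27 + 26 + 25 + 24 + 23 + 22 + 21 + 20 + 19 + 18 + 17 + 16 + 15 + 14 + 13 + 12 + 11 + 10 + 9 + 8 + 7 + 6 + 5 + 4 + 3 + 2 + 1 + rsum(0)
= 62 + 61 + 60 + 59 + 58 + 57 + 56 + 55 + 54 + 53 + 52 + 51 + 50 + 49 + 48 + 47 + 46 + 45 + 44 + 43 + 42 + 41 + 40 + 39 + 38 + 37 + 36 + 35 + 34 + 33 + 32 + 31 + 30 + 29 + 28 + 27 + 26 + 25 + 24 + 23 + 22 + 21 + 20 + 19 + 18 + 17 + 16 + 15 + 14 + 13 + 12 + 11 + 10 + 9 + 8 + 7 + 6 + 5 + 4 + 3 + 2 + 1 + 0
= 1953

1953


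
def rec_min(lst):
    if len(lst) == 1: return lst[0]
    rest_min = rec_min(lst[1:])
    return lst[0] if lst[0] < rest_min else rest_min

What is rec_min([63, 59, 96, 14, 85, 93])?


rec_min([63, 59, 96, 14, 85, 93]): compare 63 with rec_min([59, 96, 14, 85, 93])
rec_min([59, 96, 14, 85, 93]): compare 59 with rec_min([96, 14, 85, 93])
rec_min([96, 14, 85, 93]): compare 96 with rec_min([14, 85, 93])
rec_min([14, 85, 93]): compare 14 with rec_min([85, 93])
rec_min([85, 93]): compare 85 with rec_min([93])
rec_min([93]) = 93  (base case)
Compare 85 with 93 -> 85
Compare 14 with 85 -> 14
Compare 96 with 14 -> 14
Compare 59 with 14 -> 14
Compare 63 with 14 -> 14

14


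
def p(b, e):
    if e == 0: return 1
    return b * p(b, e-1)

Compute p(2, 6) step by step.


p(2, 6)
= 2 * p(2, 5)
= 2 * 2 * p(2, 4)
= 2 * 2 * 2 * p(2, 3)
= 2 * 2 * 2 * 2 * p(2, 2)
= 2 * 2 * 2 * 2 * 2 * p(2, 1)
= 2 * 2 * 2 * 2 * 2 * 2 * p(2, 0)
= 2 * 2 * 2 * 2 * 2 * 2 * 1
= 64

64


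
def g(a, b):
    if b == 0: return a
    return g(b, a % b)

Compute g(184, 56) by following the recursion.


g(184, 56) = g(56, 16)
g(56, 16) = g(16, 8)
g(16, 8) = g(8, 0)
g(8, 0) = 8  (base case)

8


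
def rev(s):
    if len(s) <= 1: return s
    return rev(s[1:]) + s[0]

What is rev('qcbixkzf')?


rev('qcbixkzf') = rev('cbixkzf') + 'q'
rev('cbixkzf') = rev('bixkzf') + 'c'
rev('bixkzf') = rev('ixkzf') + 'b'
rev('ixkzf') = rev('xkzf') + 'i'
rev('xkzf') = rev('kzf') + 'x'
rev('kzf') = rev('zf') + 'k'
rev('zf') = rev('f') + 'z'
rev('f') = 'f'  (base case)
Concatenating: 'f' + 'z' + 'k' + 'x' + 'i' + 'b' + 'c' + 'q' = 'fzkxibcq'

fzkxibcq


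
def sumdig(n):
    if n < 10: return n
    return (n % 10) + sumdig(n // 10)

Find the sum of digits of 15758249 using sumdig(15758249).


sumdig(15758249) = 9 + sumdig(1575824)
sumdig(1575824) = 4 + sumdig(157582)
sumdig(157582) = 2 + sumdig(15758)
sumdig(15758) = 8 + sumdig(1575)
sumdig(1575) = 5 + sumdig(157)
sumdig(157) = 7 + sumdig(15)
sumdig(15) = 5 + sumdig(1)
sumdig(1) = 1  (base case)
Total: 9 + 4 + 2 + 8 + 5 + 7 + 5 + 1 = 41

41


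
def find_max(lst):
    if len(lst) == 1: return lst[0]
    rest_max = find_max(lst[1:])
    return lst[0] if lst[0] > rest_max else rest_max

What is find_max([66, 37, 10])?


find_max([66, 37, 10]): compare 66 with find_max([37, 10])
find_max([37, 10]): compare 37 with find_max([10])
find_max([10]) = 10  (base case)
Compare 37 with 10 -> 37
Compare 66 with 37 -> 66

66


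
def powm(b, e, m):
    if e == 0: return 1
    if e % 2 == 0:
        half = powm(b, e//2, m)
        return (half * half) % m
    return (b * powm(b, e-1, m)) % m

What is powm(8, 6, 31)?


powm(8, 6, 31): e is even, compute powm(8, 3, 31)
  powm(8, 3, 31): e is odd, compute powm(8, 2, 31)
    powm(8, 2, 31): e is even, compute powm(8, 1, 31)
      powm(8, 1, 31): e is odd, compute powm(8, 0, 31)
        powm(8, 0, 31) = 1
      (8 * 1) % 31 = 8
    half=8, (8*8) % 31 = 2
  (8 * 2) % 31 = 16
half=16, (16*16) % 31 = 8

8


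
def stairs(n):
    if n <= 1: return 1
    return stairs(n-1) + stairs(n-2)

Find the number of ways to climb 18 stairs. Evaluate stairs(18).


Building up from base cases:
stairs(0) = 1
stairs(1) = 1
stairs(2) = stairs(1) + stairs(0) = 1 + 1 = 2
stairs(3) = stairs(2) + stairs(1) = 2 + 1 = 3
stairs(4) = stairs(3) + stairs(2) = 3 + 2 = 5
stairs(5) = stairs(4) + stairs(3) = 5 + 3 = 8
stairs(6) = stairs(5) + stairs(4) = 8 + 5 = 13
stairs(7) = stairs(6) + stairs(5) = 13 + 8 = 21
stairs(8) = stairs(7) + stairs(6) = 21 + 13 = 34
stairs(9) = stairs(8) + stairs(7) = 34 + 21 = 55
stairs(10) = stairs(9) + stairs(8) = 55 + 34 = 89
stairs(11) = stairs(10) + stairs(9) = 89 + 55 = 144
stairs(12) = stairs(11) + stairs(10) = 144 + 89 = 233
stairs(13) = stairs(12) + stairs(11) = 233 + 144 = 377
stairs(14) = stairs(13) + stairs(12) = 377 + 233 = 610
stairs(15) = stairs(14) + stairs(13) = 610 + 377 = 987
stairs(16) = stairs(15) + stairs(14) = 987 + 610 = 1597
stairs(17) = stairs(16) + stairs(15) = 1597 + 987 = 2584
stairs(18) = stairs(17) + stairs(16) = 2584 + 1597 = 4181

4181


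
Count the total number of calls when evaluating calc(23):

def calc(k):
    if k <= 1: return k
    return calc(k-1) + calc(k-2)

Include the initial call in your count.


Let C(n) = total calls for calc(n)
C(0) = 1, C(1) = 1
C(2) = 1 + C(1) + C(0) = 1 + 1 + 1 = 3
C(3) = 1 + C(2) + C(1) = 1 + 3 + 1 = 5
C(4) = 1 + C(3) + C(2) = 1 + 5 + 3 = 9
C(5) = 1 + C(4) + C(3) = 1 + 9 + 5 = 15
C(6) = 1 + C(5) + C(4) = 1 + 15 + 9 = 25
C(7) = 1 + C(6) + C(5) = 1 + 25 + 15 = 41
C(8) = 1 + C(7) + C(6) = 1 + 41 + 25 = 67
C(9) = 1 + C(8) + C(7) = 1 + 67 + 41 = 109
C(10) = 1 + C(9) + C(8) = 1 + 109 + 67 = 177
C(11) = 1 + C(10) + C(9) = 1 + 177 + 109 = 287
C(12) = 1 + C(11) + C(10) = 1 + 287 + 177 = 465
C(13) = 1 + C(12) + C(11) = 1 + 465 + 287 = 753
C(14) = 1 + C(13) + C(12) = 1 + 753 + 465 = 1219
C(15) = 1 + C(14) + C(13) = 1 + 1219 + 753 = 1973
C(16) = 1 + C(15) + C(14) = 1 + 1973 + 1219 = 3193
C(17) = 1 + C(16) + C(15) = 1 + 3193 + 1973 = 5167
C(18) = 1 + C(17) + C(16) = 1 + 5167 + 3193 = 8361
C(19) = 1 + C(18) + C(17) = 1 + 8361 + 5167 = 13529
C(20) = 1 + C(19) + C(18) = 1 + 13529 + 8361 = 21891
C(21) = 1 + C(20) + C(19) = 1 + 21891 + 13529 = 35421
C(22) = 1 + C(21) + C(20) = 1 + 35421 + 21891 = 57313
C(23) = 1 + C(22) + C(21) = 1 + 57313 + 35421 = 92735

92735


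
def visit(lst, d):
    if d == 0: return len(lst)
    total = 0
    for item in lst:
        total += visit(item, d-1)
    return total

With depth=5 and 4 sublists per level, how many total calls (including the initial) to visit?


At depth 0 (root): 1 call
At depth 1: each of 1 parents calls visit on 4 children = 4 calls
At depth 2: each of 4 parents calls visit on 4 children = 16 calls
At depth 3: each of 16 parents calls visit on 4 children = 64 calls
At depth 4: each of 64 parents calls visit on 4 children = 256 calls
At depth 5: each of 256 parents calls visit on 4 children = 1024 calls
Total: 1 + 4 + 16 + 64 + 256 + 1024 = 1365

1365


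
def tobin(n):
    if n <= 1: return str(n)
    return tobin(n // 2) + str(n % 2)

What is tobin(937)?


tobin(937) = tobin(468) + '1'
tobin(468) = tobin(234) + '0'
tobin(234) = tobin(117) + '0'
tobin(117) = tobin(58) + '1'
tobin(58) = tobin(29) + '0'
tobin(29) = tobin(14) + '1'
tobin(14) = tobin(7) + '0'
tobin(7) = tobin(3) + '1'
tobin(3) = tobin(1) + '1'
tobin(1) = '1'  (base case)
Concatenating: '1' + '1' + '1' + '0' + '1' + '0' + '1' + '0' + '0' + '1' = '1110101001'

1110101001


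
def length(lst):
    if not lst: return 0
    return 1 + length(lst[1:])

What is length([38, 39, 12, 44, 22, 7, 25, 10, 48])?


length([38, 39, 12, 44, 22, 7, 25, 10, 48]) = 1 + length([39, 12, 44, 22, 7, 25, 10, 48])
length([39, 12, 44, 22, 7, 25, 10, 48]) = 1 + length([12, 44, 22, 7, 25, 10, 48])
length([12, 44, 22, 7, 25, 10, 48]) = 1 + length([44, 22, 7, 25, 10, 48])
length([44, 22, 7, 25, 10, 48]) = 1 + length([22, 7, 25, 10, 48])
length([22, 7, 25, 10, 48]) = 1 + length([7, 25, 10, 48])
length([7, 25, 10, 48]) = 1 + length([25, 10, 48])
length([25, 10, 48]) = 1 + length([10, 48])
length([10, 48]) = 1 + length([48])
length([48]) = 1 + length([])
length([]) = 0  (base case)
Unwinding: 1 + 1 + 1 + 1 + 1 + 1 + 1 + 1 + 1 + 0 = 9

9


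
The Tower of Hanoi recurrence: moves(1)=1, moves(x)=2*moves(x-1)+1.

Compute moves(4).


moves(4) = 2 * moves(3) + 1
moves(3) = 2 * moves(2) + 1
moves(2) = 2 * moves(1) + 1
moves(1) = 1  (base case)
moves(2) = 2 * 1 + 1 = 3
moves(3) = 2 * 3 + 1 = 7
moves(4) = 2 * 7 + 1 = 15

15


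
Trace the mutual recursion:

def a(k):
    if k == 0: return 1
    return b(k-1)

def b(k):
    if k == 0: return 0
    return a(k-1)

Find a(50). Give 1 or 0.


a(50) = b(49)
b(49) = a(48)
a(48) = b(47)
b(47) = a(46)
a(46) = b(45)
b(45) = a(44)
a(44) = b(43)
b(43) = a(42)
a(42) = b(41)
b(41) = a(40)
a(40) = b(39)
b(39) = a(38)
a(38) = b(37)
b(37) = a(36)
a(36) = b(35)
b(35) = a(34)
a(34) = b(33)
b(33) = a(32)
a(32) = b(31)
b(31) = a(30)
a(30) = b(29)
b(29) = a(28)
a(28) = b(27)
b(27) = a(26)
a(26) = b(25)
b(25) = a(24)
a(24) = b(23)
b(23) = a(22)
a(22) = b(21)
b(21) = a(20)
a(20) = b(19)
b(19) = a(18)
a(18) = b(17)
b(17) = a(16)
a(16) = b(15)
b(15) = a(14)
a(14) = b(13)
b(13) = a(12)
a(12) = b(11)
b(11) = a(10)
a(10) = b(9)
b(9) = a(8)
a(8) = b(7)
b(7) = a(6)
a(6) = b(5)
b(5) = a(4)
a(4) = b(3)
b(3) = a(2)
a(2) = b(1)
b(1) = a(0)
a(0) = 1  (base case)
Result: 1

1


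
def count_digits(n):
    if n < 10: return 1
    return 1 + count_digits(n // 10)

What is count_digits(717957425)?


count_digits(717957425) = 1 + count_digits(71795742)
count_digits(71795742) = 1 + count_digits(7179574)
count_digits(7179574) = 1 + count_digits(717957)
count_digits(717957) = 1 + count_digits(71795)
count_digits(71795) = 1 + count_digits(7179)
count_digits(7179) = 1 + count_digits(717)
count_digits(717) = 1 + count_digits(71)
count_digits(71) = 1 + count_digits(7)
count_digits(7) = 1  (base case: 7 < 10)
Unwinding: 1 + 1 + 1 + 1 + 1 + 1 + 1 + 1 + 1 = 9

9


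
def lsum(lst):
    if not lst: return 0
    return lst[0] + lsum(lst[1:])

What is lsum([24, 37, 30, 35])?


lsum([24, 37, 30, 35]) = 24 + lsum([37, 30, 35])
lsum([37, 30, 35]) = 37 + lsum([30, 35])
lsum([30, 35]) = 30 + lsum([35])
lsum([35]) = 35 + lsum([])
lsum([]) = 0  (base case)
Total: 24 + 37 + 30 + 35 + 0 = 126

126


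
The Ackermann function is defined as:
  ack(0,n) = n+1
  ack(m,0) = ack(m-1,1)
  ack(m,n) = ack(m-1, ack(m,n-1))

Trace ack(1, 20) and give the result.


ack(1, 20) = ack(0, ack(1, 19))
  ack(1, 19) = ack(0, ack(1, 18))
    ack(1, 18) = ack(0, ack(1, 17))
      ack(1, 17) = ack(0, ack(1, 16))
        ack(1, 16) = ack(0, ack(1, 15))
          ack(1, 15) = ack(0, ack(1, 14))
          ack(1, 14) = ack(0, ack(1, 13))
          ack(1, 13) = ack(0, ack(1, 12))
          ack(1, 12) = ack(0, ack(1, 11))
          ack(1, 11) = ack(0, ack(1, 10))
          ack(1, 10) = ack(0, ack(1, 9))
          ack(1, 9) = ack(0, ack(1, 8))
          ack(1, 8) = ack(0, ack(1, 7))
          ack(1, 7) = ack(0, ack(1, 6))
          ack(1, 6) = ack(0, ack(1, 5))
          ack(1, 5) = ack(0, ack(1, 4))
          ack(1, 4) = ack(0, ack(1, 3))
          ack(1, 3) = ack(0, ack(1, 2))
          ack(1, 2) = ack(0, ack(1, 1))
          ack(1, 1) = ack(0, ack(1, 0))
          ack(1, 0) = ack(0, 1)
          ack(0, 1) = 2
            = ack(0, 2)
          ack(0, 2) = 3
            = ack(0, 3)
... (trace truncated)
Result: ack(1, 20) = 22

22


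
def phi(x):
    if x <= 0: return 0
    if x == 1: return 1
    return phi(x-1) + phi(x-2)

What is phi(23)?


Computing phi(23) bottom-up:
phi(0) = 0
phi(1) = 1
phi(2) = phi(1) + phi(0) = 1 + 0 = 1
phi(3) = phi(2) + phi(1) = 1 + 1 = 2
phi(4) = phi(3) + phi(2) = 2 + 1 = 3
phi(5) = phi(4) + phi(3) = 3 + 2 = 5
phi(6) = phi(5) + phi(4) = 5 + 3 = 8
phi(7) = phi(6) + phi(5) = 8 + 5 = 13
phi(8) = phi(7) + phi(6) = 13 + 8 = 21
phi(9) = phi(8) + phi(7) = 21 + 13 = 34
phi(10) = phi(9) + phi(8) = 34 + 21 = 55
phi(11) = phi(10) + phi(9) = 55 + 34 = 89
phi(12) = phi(11) + phi(10) = 89 + 55 = 144
phi(13) = phi(12) + phi(11) = 144 + 89 = 233
phi(14) = phi(13) + phi(12) = 233 + 144 = 377
phi(15) = phi(14) + phi(13) = 377 + 233 = 610
phi(16) = phi(15) + phi(14) = 610 + 377 = 987
phi(17) = phi(16) + phi(15) = 987 + 610 = 1597
phi(18) = phi(17) + phi(16) = 1597 + 987 = 2584
phi(19) = phi(18) + phi(17) = 2584 + 1597 = 4181
phi(20) = phi(19) + phi(18) = 4181 + 2584 = 6765
phi(21) = phi(20) + phi(19) = 6765 + 4181 = 10946
phi(22) = phi(21) + phi(20) = 10946 + 6765 = 17711
phi(23) = phi(22) + phi(21) = 17711 + 10946 = 28657

28657


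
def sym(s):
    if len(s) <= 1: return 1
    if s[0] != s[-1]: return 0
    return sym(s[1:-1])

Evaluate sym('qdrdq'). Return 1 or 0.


sym('qdrdq'): s[0]='q' == s[-1]='q' -> check sym('drd')
sym('drd'): s[0]='d' == s[-1]='d' -> check sym('r')
sym('r'): len <= 1 -> return 1  (base case)
Result: 1 (palindrome)

1


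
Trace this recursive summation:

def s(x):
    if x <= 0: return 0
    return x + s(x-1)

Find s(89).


s(89)
= 89 + 88 + 87 + 86 + 85 + 84 + 83 + 82 + 81 + 80 + 79 + 78 + 77 + 76 + 75 + 74 + 73 + 72 + 71 + 70 + 69 + 68 + 67 + 66 + 65 + 64 + 63 + 62 + 61 + 60 + 59 + 58 + 57 + 56 + 55 + 54 + 53 + 52 + 51 + 50 + 49 + 48 + 47 + 46 + 45 + 44 + 43 + 42 + 41 + 40 + 39 + 38 + 37 + 36 + 35 + 34 + 33 + 32 + 31 + 30 + 29 + 28 + 27 + 26 + 25 + 24 + 23 + 22 + 21 + 20 + 19 + 18 + 17 + 16 + 15 + 14 + 13 + 12 + 11 + 10 + 9 + 8 + 7 + 6 + 5 + 4 + 3 + 2 + 1 + s(0)
= 89 + 88 + 87 + 86 + 85 + 84 + 83 + 82 + 81 + 80 + 79 + 78 + 77 + 76 + 75 + 74 + 73 + 72 + 71 + 70 + 69 + 68 + 67 + 66 + 65 + 64 + 63 + 62 + 61 + 60 + 59 + 58 + 57 + 56 + 55 + 54 + 53 + 52 + 51 + 50 + 49 + 48 + 47 + 46 + 45 + 44 + 43 + 42 + 41 + 40 + 39 + 38 + 37 + 36 + 35 + 34 + 33 + 32 + 31 + 30 + 29 + 28 + 27 + 26 + 25 + 24 + 23 + 22 + 21 + 20 + 19 + 18 + 17 + 16 + 15 + 14 + 13 + 12 + 11 + 10 + 9 + 8 + 7 + 6 + 5 + 4 + 3 + 2 + 1 + 0
= 4005

4005


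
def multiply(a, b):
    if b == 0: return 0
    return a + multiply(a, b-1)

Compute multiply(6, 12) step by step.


multiply(6, 12) = 6 + multiply(6, 11)
multiply(6, 11) = 6 + multiply(6, 10)
multiply(6, 10) = 6 + multiply(6, 9)
multiply(6, 9) = 6 + multiply(6, 8)
multiply(6, 8) = 6 + multiply(6, 7)
multiply(6, 7) = 6 + multiply(6, 6)
multiply(6, 6) = 6 + multiply(6, 5)
multiply(6, 5) = 6 + multiply(6, 4)
multiply(6, 4) = 6 + multiply(6, 3)
multiply(6, 3) = 6 + multiply(6, 2)
multiply(6, 2) = 6 + multiply(6, 1)
multiply(6, 1) = 6 + multiply(6, 0)
multiply(6, 0) = 0  (base case)
Total: 6 + 6 + 6 + 6 + 6 + 6 + 6 + 6 + 6 + 6 + 6 + 6 + 0 = 72

72


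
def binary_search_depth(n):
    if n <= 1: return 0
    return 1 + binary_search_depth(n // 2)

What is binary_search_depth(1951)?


1951 / 2 = 975
975 / 2 = 487
487 / 2 = 243
243 / 2 = 121
121 / 2 = 60
60 / 2 = 30
30 / 2 = 15
15 / 2 = 7
7 / 2 = 3
3 / 2 = 1
Reached 1 after 10 halvings

10


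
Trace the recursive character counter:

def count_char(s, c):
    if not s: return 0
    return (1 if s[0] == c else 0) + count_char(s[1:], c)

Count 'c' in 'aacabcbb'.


s[0]='a' != 'c' -> 0
s[0]='a' != 'c' -> 0
s[0]='c' == 'c' -> 1
s[0]='a' != 'c' -> 0
s[0]='b' != 'c' -> 0
s[0]='c' == 'c' -> 1
s[0]='b' != 'c' -> 0
s[0]='b' != 'c' -> 0
Sum: 0 + 0 + 1 + 0 + 0 + 1 + 0 + 0 = 2

2


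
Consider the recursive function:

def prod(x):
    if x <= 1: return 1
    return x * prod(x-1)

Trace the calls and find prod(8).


prod(8)
= 8 * prod(7)
= 8 * 7 * prod(6)
= 8 * 7 * 6 * prod(5)
= 8 * 7 * 6 * 5 * prod(4)
= 8 * 7 * 6 * 5 * 4 * prod(3)
= 8 * 7 * 6 * 5 * 4 * 3 * prod(2)
= 8 * 7 * 6 * 5 * 4 * 3 * 2 * prod(1)
= 8 * 7 * 6 * 5 * 4 * 3 * 2 * 1
= 40320

40320


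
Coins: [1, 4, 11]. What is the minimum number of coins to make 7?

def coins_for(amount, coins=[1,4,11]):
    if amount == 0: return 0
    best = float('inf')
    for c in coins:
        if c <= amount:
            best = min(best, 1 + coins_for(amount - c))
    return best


Building up with DP:
coins_for(0) = 0
coins_for(1) = min(1+coins_for(0)=1+0=1) = 1
coins_for(2) = min(1+coins_for(1)=1+1=2) = 2
coins_for(3) = min(1+coins_for(2)=1+2=3) = 3
coins_for(4) = min(1+coins_for(3)=1+3=4, 1+coins_for(0)=1+0=1) = 1
coins_for(5) = min(1+coins_for(4)=1+1=2, 1+coins_for(1)=1+1=2) = 2
coins_for(6) = min(1+coins_for(5)=1+2=3, 1+coins_for(2)=1+2=3) = 3
coins_for(7) = min(1+coins_for(6)=1+3=4, 1+coins_for(3)=1+3=4) = 4

4


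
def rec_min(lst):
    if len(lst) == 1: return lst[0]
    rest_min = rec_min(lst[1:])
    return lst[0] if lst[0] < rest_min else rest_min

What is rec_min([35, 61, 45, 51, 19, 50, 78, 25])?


rec_min([35, 61, 45, 51, 19, 50, 78, 25]): compare 35 with rec_min([61, 45, 51, 19, 50, 78, 25])
rec_min([61, 45, 51, 19, 50, 78, 25]): compare 61 with rec_min([45, 51, 19, 50, 78, 25])
rec_min([45, 51, 19, 50, 78, 25]): compare 45 with rec_min([51, 19, 50, 78, 25])
rec_min([51, 19, 50, 78, 25]): compare 51 with rec_min([19, 50, 78, 25])
rec_min([19, 50, 78, 25]): compare 19 with rec_min([50, 78, 25])
rec_min([50, 78, 25]): compare 50 with rec_min([78, 25])
rec_min([78, 25]): compare 78 with rec_min([25])
rec_min([25]) = 25  (base case)
Compare 78 with 25 -> 25
Compare 50 with 25 -> 25
Compare 19 with 25 -> 19
Compare 51 with 19 -> 19
Compare 45 with 19 -> 19
Compare 61 with 19 -> 19
Compare 35 with 19 -> 19

19


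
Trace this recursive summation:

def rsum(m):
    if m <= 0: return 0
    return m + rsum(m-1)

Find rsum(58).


rsum(58)
= 58 + 57 + 56 + 55 + 54 + 53 + 52 + 51 + 50 + 49 + 48 + 47 + 46 + 45 + 44 + 43 + 42 + 41 + 40 + 39 + 38 + 37 + 36 + 35 + 34 + 33 + 32 + 31 + 30 + 29 + 28 + 27 + 26 + 25 + 24 + 23 + 22 + 21 + 20 + 19 + 18 + 17 + 16 + 15 + 14 + 13 + 12 + 11 + 10 + 9 + 8 + 7 + 6 + 5 + 4 + 3 + 2 + 1 + rsum(0)
= 58 + 57 + 56 + 55 + 54 + 53 + 52 + 51 + 50 + 49 + 48 + 47 + 46 + 45 + 44 + 43 + 42 + 41 + 40 + 39 + 38 + 37 + 36 + 35 + 34 + 33 + 32 + 31 + 30 + 29 + 28 + 27 + 26 + 25 + 24 + 23 + 22 + 21 + 20 + 19 + 18 + 17 + 16 + 15 + 14 + 13 + 12 + 11 + 10 + 9 + 8 + 7 + 6 + 5 + 4 + 3 + 2 + 1 + 0
= 1711

1711


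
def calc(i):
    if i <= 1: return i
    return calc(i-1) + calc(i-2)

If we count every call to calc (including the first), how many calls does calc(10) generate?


Let C(n) = total calls for calc(n)
C(0) = 1, C(1) = 1
C(2) = 1 + C(1) + C(0) = 1 + 1 + 1 = 3
C(3) = 1 + C(2) + C(1) = 1 + 3 + 1 = 5
C(4) = 1 + C(3) + C(2) = 1 + 5 + 3 = 9
C(5) = 1 + C(4) + C(3) = 1 + 9 + 5 = 15
C(6) = 1 + C(5) + C(4) = 1 + 15 + 9 = 25
C(7) = 1 + C(6) + C(5) = 1 + 25 + 15 = 41
C(8) = 1 + C(7) + C(6) = 1 + 41 + 25 = 67
C(9) = 1 + C(8) + C(7) = 1 + 67 + 41 = 109
C(10) = 1 + C(9) + C(8) = 1 + 109 + 67 = 177

177


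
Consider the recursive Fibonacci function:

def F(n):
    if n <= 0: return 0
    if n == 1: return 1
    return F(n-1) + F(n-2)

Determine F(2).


Computing F(2) bottom-up:
F(0) = 0
F(1) = 1
F(2) = F(1) + F(0) = 1 + 0 = 1

1


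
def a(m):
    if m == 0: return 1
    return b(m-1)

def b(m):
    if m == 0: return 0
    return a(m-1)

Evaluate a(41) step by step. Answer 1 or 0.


a(41) = b(40)
b(40) = a(39)
a(39) = b(38)
b(38) = a(37)
a(37) = b(36)
b(36) = a(35)
a(35) = b(34)
b(34) = a(33)
a(33) = b(32)
b(32) = a(31)
a(31) = b(30)
b(30) = a(29)
a(29) = b(28)
b(28) = a(27)
a(27) = b(26)
b(26) = a(25)
a(25) = b(24)
b(24) = a(23)
a(23) = b(22)
b(22) = a(21)
a(21) = b(20)
b(20) = a(19)
a(19) = b(18)
b(18) = a(17)
a(17) = b(16)
b(16) = a(15)
a(15) = b(14)
b(14) = a(13)
a(13) = b(12)
b(12) = a(11)
a(11) = b(10)
b(10) = a(9)
a(9) = b(8)
b(8) = a(7)
a(7) = b(6)
b(6) = a(5)
a(5) = b(4)
b(4) = a(3)
a(3) = b(2)
b(2) = a(1)
a(1) = b(0)
b(0) = 0  (base case)
Result: 0

0
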